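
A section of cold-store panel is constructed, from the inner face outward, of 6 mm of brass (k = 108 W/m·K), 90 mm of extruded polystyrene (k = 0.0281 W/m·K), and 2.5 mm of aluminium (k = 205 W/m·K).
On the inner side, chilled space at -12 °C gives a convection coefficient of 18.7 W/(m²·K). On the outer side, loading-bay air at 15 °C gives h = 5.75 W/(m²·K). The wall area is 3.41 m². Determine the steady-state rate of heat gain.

Q ≈ 26.8 W

Using the resistance-network approach (series):
R_inner film = 1/(h_i·A) = 1/(18.7×3.41) = 0.01568 K/W
R_brass = L/(kA) = 0.006/(108×3.41) = 1.629×10^-5 K/W
R_extruded polystyrene = L/(kA) = 0.09/(0.0281×3.41) = 0.9393 K/W
R_aluminium = L/(kA) = 0.0025/(205×3.41) = 3.576×10^-6 K/W
R_outer film = 1/(h_o·A) = 1/(5.75×3.41) = 0.051 K/W
R_total = 1.006 K/W
Q = ΔT / R_total = 27 / 1.006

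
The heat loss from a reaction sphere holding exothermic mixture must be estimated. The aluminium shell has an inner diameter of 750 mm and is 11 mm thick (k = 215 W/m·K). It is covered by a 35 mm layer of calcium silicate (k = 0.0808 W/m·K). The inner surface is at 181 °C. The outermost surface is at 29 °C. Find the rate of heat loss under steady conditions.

Q ≈ 716 W

Spherical conduction: R = (1/r_in − 1/r_out)/(4πk) per layer; series-sum.
R_aluminium shell = (1/0.375 − 1/0.386)/(4π×215) = 2.813×10^-5 K/W
R_calcium silicate = (1/0.386 − 1/0.421)/(4π×0.0808) = 0.2121 K/W
R_total = 0.2121 K/W
Q = ΔT/R_total = 152/0.2121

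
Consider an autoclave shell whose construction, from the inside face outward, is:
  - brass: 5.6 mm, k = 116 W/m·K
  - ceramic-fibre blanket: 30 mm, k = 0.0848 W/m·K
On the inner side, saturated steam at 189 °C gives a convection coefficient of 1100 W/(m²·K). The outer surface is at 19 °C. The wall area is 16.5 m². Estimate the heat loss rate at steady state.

Q ≈ 7910 W

Treating each layer as a thermal resistance in series:
R_inner film = 1/(h_i·A) = 1/(1100×16.5) = 5.51×10^-5 K/W
R_brass = L/(kA) = 0.0056/(116×16.5) = 2.926×10^-6 K/W
R_ceramic-fibre blanket = L/(kA) = 0.03/(0.0848×16.5) = 0.02144 K/W
R_total = 0.0215 K/W
Q = ΔT / R_total = 170 / 0.0215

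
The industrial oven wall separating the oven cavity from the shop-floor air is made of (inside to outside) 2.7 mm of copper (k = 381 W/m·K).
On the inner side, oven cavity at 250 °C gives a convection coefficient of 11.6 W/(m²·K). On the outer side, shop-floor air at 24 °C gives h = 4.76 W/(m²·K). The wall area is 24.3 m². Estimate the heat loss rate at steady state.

Q ≈ 18500 W

Thermal resistances in series:
R_inner film = 1/(h_i·A) = 1/(11.6×24.3) = 0.003548 K/W
R_copper = L/(kA) = 0.0027/(381×24.3) = 2.916×10^-7 K/W
R_outer film = 1/(h_o·A) = 1/(4.76×24.3) = 0.008645 K/W
R_total = 0.01219 K/W
Q = ΔT / R_total = 226 / 0.01219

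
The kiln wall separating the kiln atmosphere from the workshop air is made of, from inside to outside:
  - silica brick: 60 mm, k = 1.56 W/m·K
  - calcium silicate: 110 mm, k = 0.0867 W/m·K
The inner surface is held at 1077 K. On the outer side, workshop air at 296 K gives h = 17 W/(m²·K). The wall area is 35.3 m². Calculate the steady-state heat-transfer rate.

Q ≈ 20200 W

Treating each layer as a thermal resistance in series:
R_silica brick = L/(kA) = 0.06/(1.56×35.3) = 0.00109 K/W
R_calcium silicate = L/(kA) = 0.11/(0.0867×35.3) = 0.03594 K/W
R_outer film = 1/(h_o·A) = 1/(17×35.3) = 0.001666 K/W
R_total = 0.0387 K/W
Q = ΔT / R_total = 781 / 0.0387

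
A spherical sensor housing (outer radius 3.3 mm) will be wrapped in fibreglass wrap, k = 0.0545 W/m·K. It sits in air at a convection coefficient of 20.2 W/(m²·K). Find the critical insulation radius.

r_cr ≈ 5.4 mm

For a sphere r_cr = 2k/h = 2×0.0545/20.2
r_cr = 5.4 mm; since the bare radius (3.3 mm) is below r_cr, adding a thin layer of insulation will *increase* heat loss.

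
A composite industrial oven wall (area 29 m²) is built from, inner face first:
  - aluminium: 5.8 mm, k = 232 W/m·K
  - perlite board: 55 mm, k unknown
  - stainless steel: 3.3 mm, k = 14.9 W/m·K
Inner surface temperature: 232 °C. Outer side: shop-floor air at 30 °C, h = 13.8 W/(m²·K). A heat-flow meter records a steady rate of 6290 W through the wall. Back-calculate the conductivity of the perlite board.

k ≈ 0.0641 W/(m·K)

Series thermal resistances:
R_aluminium = L/(kA) = 0.0058/(232×29) = 8.621×10^-7 K/W
R_stainless steel = L/(kA) = 0.0033/(14.9×29) = 7.637×10^-6 K/W
R_outer film = 1/(h_o·A) = 1/(13.8×29) = 0.002499 K/W
Sum of known resistances R_other = 0.002507 K/W
Total R = ΔT/Q = 202/6290 = 0.03211 K/W
R_perlite board = R_total − R_other = 0.02961 K/W
k = L/(R·A) = 0.055/(0.02961×29)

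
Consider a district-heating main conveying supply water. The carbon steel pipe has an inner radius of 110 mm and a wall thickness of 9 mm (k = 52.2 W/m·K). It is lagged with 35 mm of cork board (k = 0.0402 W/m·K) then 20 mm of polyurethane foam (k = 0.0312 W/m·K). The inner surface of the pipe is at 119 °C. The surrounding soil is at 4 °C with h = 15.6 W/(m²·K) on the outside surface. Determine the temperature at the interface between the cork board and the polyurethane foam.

For a radial system each layer contributes R = ln(r_out/r_in)/(2πkL); films add R = 1/(hA).
R_carbon steel pipe wall = ln(119/110)/(2π×52.2×1) = 2.398×10^-4 K/W
R_cork board = ln(154/119)/(2π×0.0402×1) = 1.021 K/W
R_polyurethane foam = ln(174/154)/(2π×0.0312×1) = 0.6229 K/W
R_outer film = 1/(h_o·2πr_oL) = 1/(15.6×2π×0.174×1) = 0.05863 K/W
R_total = 1.702 K/W
Q = ΔT/R_total = 115/1.702
Q = 67.5 W/m
T_interface = T_inner − Q·ΣR(inner→interface) = 119 − 67.5×1.021

T ≈ 50 °C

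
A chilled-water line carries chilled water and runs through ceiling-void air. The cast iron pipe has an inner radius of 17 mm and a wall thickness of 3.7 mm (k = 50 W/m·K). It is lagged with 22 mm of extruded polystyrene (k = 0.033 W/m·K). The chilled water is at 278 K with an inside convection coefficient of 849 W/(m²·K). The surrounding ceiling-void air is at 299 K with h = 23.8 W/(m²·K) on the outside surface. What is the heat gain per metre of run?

q′ ≈ 5.74 W/m

Radial resistances (cylindrical: R_cond = ln(r_o/r_i)/(2πkL), R_conv = 1/(h·2πrL)):
R_inner film = 1/(h_i·2πr₁L) = 1/(849×2π×0.017×1) = 0.01103 K/W
R_cast iron pipe wall = ln(20.7/17)/(2π×50×1) = 6.268×10^-4 K/W
R_extruded polystyrene = ln(42.7/20.7)/(2π×0.033×1) = 3.492 K/W
R_outer film = 1/(h_o·2πr_oL) = 1/(23.8×2π×0.0427×1) = 0.1566 K/W
R_total = 3.66 K/W
Q = ΔT/R_total = 21/3.66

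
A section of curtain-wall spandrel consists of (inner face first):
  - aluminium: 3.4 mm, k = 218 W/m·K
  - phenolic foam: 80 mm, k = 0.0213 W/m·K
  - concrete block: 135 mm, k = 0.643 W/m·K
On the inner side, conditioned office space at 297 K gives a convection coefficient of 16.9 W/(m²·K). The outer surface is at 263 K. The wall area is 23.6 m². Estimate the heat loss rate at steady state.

Q ≈ 199 W

Model the wall as resistances in series:
R_inner film = 1/(h_i·A) = 1/(16.9×23.6) = 0.002507 K/W
R_aluminium = L/(kA) = 0.0034/(218×23.6) = 6.609×10^-7 K/W
R_phenolic foam = L/(kA) = 0.08/(0.0213×23.6) = 0.1591 K/W
R_concrete block = L/(kA) = 0.135/(0.643×23.6) = 0.008896 K/W
R_total = 0.1706 K/W
Q = ΔT / R_total = 34 / 0.1706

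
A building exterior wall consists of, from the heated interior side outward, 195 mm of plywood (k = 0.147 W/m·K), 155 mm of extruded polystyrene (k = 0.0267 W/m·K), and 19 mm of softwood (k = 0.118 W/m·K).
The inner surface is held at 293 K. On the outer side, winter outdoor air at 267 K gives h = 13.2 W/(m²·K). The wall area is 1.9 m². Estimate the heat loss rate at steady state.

Treating each layer as a thermal resistance in series:
R_plywood = L/(kA) = 0.195/(0.147×1.9) = 0.6982 K/W
R_extruded polystyrene = L/(kA) = 0.155/(0.0267×1.9) = 3.055 K/W
R_softwood = L/(kA) = 0.019/(0.118×1.9) = 0.08475 K/W
R_outer film = 1/(h_o·A) = 1/(13.2×1.9) = 0.03987 K/W
R_total = 3.878 K/W
Q = ΔT / R_total = 26 / 3.878

Q ≈ 6.7 W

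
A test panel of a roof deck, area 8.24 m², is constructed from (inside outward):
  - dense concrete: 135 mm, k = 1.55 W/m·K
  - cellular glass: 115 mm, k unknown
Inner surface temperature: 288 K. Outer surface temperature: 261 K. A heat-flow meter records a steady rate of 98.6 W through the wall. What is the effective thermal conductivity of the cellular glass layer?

k ≈ 0.053 W/(m·K)

Thermal resistances in series:
R_dense concrete = L/(kA) = 0.135/(1.55×8.24) = 0.01057 K/W
Sum of known resistances R_other = 0.01057 K/W
Total R = ΔT/Q = 27/98.6 = 0.2738 K/W
R_cellular glass = R_total − R_other = 0.2633 K/W
k = L/(R·A) = 0.115/(0.2633×8.24)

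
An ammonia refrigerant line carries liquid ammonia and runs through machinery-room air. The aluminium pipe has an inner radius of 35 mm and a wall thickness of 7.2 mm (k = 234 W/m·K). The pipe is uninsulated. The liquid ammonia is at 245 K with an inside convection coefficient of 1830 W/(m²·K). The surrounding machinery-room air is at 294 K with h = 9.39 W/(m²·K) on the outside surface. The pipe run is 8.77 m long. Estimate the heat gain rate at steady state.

Q ≈ 1060 W

Radial resistances (cylindrical: R_cond = ln(r_o/r_i)/(2πkL), R_conv = 1/(h·2πrL)):
R_inner film = 1/(h_i·2πr₁L) = 1/(1830×2π×0.035×8.77) = 2.833×10^-4 K/W
R_aluminium pipe wall = ln(42.2/35)/(2π×234×8.77) = 1.451×10^-5 K/W
R_outer film = 1/(h_o·2πr_oL) = 1/(9.39×2π×0.0422×8.77) = 0.0458 K/W
R_total = 0.0461 K/W
Q = ΔT/R_total = 49/0.0461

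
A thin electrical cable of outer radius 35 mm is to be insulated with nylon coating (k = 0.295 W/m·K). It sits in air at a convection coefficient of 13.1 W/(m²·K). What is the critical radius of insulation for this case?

r_cr ≈ 22.5 mm

For a cylinder r_cr = k/h = 0.295/13.1
r_cr = 22.5 mm; since the bare radius (35 mm) is above r_cr, any added insulation will reduce heat loss.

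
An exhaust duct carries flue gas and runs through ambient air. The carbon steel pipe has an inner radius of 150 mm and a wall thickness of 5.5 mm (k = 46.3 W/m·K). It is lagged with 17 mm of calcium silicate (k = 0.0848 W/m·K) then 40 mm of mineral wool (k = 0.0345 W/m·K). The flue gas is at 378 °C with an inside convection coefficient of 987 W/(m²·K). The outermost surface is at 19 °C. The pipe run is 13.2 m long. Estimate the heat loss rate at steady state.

Q ≈ 4090 W

Cylindrical conduction, so R = ln(r₂/r₁)/(2πkL) per layer, in series:
R_inner film = 1/(h_i·2πr₁L) = 1/(987×2π×0.15×13.2) = 8.144×10^-5 K/W
R_carbon steel pipe wall = ln(155.5/150)/(2π×46.3×13.2) = 9.378×10^-6 K/W
R_calcium silicate = ln(172.5/155.5)/(2π×0.0848×13.2) = 0.01475 K/W
R_mineral wool = ln(212.5/172.5)/(2π×0.0345×13.2) = 0.07288 K/W
R_total = 0.08773 K/W
Q = ΔT/R_total = 359/0.08773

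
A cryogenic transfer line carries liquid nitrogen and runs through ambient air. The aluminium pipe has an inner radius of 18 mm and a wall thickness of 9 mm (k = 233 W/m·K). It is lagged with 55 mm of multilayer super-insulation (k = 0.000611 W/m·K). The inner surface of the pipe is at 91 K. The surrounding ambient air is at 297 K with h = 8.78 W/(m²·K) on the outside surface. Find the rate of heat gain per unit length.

q′ ≈ 0.711 W/m

Radial resistances (cylindrical: R_cond = ln(r_o/r_i)/(2πkL), R_conv = 1/(h·2πrL)):
R_aluminium pipe wall = ln(27/18)/(2π×233×1) = 2.77×10^-4 K/W
R_multilayer super-insulation = ln(82/27)/(2π×0.000611×1) = 289.4 K/W
R_outer film = 1/(h_o·2πr_oL) = 1/(8.78×2π×0.082×1) = 0.2211 K/W
R_total = 289.6 K/W
Q = ΔT/R_total = 206/289.6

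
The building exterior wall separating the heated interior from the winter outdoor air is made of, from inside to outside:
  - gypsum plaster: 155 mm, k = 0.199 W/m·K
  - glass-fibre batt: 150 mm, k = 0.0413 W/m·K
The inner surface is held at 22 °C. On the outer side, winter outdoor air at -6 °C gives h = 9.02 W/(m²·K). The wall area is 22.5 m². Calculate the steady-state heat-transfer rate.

Q ≈ 139 W

Using the resistance-network approach (series):
R_gypsum plaster = L/(kA) = 0.155/(0.199×22.5) = 0.03462 K/W
R_glass-fibre batt = L/(kA) = 0.15/(0.0413×22.5) = 0.1614 K/W
R_outer film = 1/(h_o·A) = 1/(9.02×22.5) = 0.004927 K/W
R_total = 0.201 K/W
Q = ΔT / R_total = 28 / 0.201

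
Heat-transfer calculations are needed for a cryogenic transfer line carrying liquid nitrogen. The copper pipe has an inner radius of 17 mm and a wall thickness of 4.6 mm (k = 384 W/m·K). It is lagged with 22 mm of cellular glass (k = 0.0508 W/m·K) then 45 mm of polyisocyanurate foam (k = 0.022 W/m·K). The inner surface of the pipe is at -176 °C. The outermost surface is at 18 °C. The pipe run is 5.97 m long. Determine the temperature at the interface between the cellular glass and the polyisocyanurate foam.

Cylindrical conduction, so R = ln(r₂/r₁)/(2πkL) per layer, in series:
R_copper pipe wall = ln(21.6/17)/(2π×384×5.97) = 1.663×10^-5 K/W
R_cellular glass = ln(43.6/21.6)/(2π×0.0508×5.97) = 0.3686 K/W
R_polyisocyanurate foam = ln(88.6/43.6)/(2π×0.022×5.97) = 0.8592 K/W
R_total = 1.228 K/W
Q = ΔT/R_total = 194/1.228
Q = 158 W
T_interface = T_inner + Q·ΣR(inner→interface) = -176 + 158×0.3686

T ≈ -118 °C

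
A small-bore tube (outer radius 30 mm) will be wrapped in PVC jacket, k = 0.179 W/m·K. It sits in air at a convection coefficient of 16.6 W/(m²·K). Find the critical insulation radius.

For a cylinder r_cr = k/h = 0.179/16.6
r_cr = 10.8 mm; since the bare radius (30 mm) is above r_cr, any added insulation will reduce heat loss.

r_cr ≈ 10.8 mm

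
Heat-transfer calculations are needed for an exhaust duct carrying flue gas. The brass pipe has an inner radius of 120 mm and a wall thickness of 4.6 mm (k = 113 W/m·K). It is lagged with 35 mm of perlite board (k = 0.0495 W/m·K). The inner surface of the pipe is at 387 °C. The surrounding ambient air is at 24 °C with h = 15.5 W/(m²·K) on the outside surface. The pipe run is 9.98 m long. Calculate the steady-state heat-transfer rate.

Q ≈ 4210 W

Cylindrical conduction, so R = ln(r₂/r₁)/(2πkL) per layer, in series:
R_brass pipe wall = ln(124.6/120)/(2π×113×9.98) = 5.309×10^-6 K/W
R_perlite board = ln(159.6/124.6)/(2π×0.0495×9.98) = 0.07976 K/W
R_outer film = 1/(h_o·2πr_oL) = 1/(15.5×2π×0.1596×9.98) = 0.006447 K/W
R_total = 0.08621 K/W
Q = ΔT/R_total = 363/0.08621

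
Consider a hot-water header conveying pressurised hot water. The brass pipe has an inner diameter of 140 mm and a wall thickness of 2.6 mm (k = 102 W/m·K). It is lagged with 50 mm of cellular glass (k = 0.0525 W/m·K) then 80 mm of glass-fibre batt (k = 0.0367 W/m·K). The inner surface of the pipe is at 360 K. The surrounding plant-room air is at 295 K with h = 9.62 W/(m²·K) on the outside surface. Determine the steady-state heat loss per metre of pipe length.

q′ ≈ 16.9 W/m

Treating each annulus and film as a series resistance:
R_brass pipe wall = ln(72.6/70)/(2π×102×1) = 5.691×10^-5 K/W
R_cellular glass = ln(122.6/72.6)/(2π×0.0525×1) = 1.588 K/W
R_glass-fibre batt = ln(202.6/122.6)/(2π×0.0367×1) = 2.178 K/W
R_outer film = 1/(h_o·2πr_oL) = 1/(9.62×2π×0.2026×1) = 0.08166 K/W
R_total = 3.848 K/W
Q = ΔT/R_total = 65/3.848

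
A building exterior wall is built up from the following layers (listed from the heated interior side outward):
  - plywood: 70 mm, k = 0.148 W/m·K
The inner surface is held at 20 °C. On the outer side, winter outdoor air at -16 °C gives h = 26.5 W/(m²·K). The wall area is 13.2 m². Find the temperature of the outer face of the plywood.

Series thermal resistances:
R_plywood = L/(kA) = 0.07/(0.148×13.2) = 0.03583 K/W
R_outer film = 1/(h_o·A) = 1/(26.5×13.2) = 0.002859 K/W
R_total = 0.03869 K/W;  Q = ΔT/R_total = 36/0.03869 = 930.5 W
T_interface = T_inner − Q·ΣR(inner→interface) = 20 − 930×0.03583

T ≈ -13.3 °C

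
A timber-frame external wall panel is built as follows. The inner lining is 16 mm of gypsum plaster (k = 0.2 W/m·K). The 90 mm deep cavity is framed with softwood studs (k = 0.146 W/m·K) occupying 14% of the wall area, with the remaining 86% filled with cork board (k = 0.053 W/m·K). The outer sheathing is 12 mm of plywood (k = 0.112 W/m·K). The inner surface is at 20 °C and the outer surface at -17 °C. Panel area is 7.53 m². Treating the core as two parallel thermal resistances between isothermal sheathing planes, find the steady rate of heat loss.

Sheathing layers in series; stud and cavity paths in parallel between them.
R_inner = 0.016/(0.2×7.53) = 0.01062 K/W
R_stud  = 0.09/(0.146×0.14×7.53) = 0.5847 K/W
R_cav   = 0.09/(0.053×0.86×7.53) = 0.2622 K/W
1/R_core = 1/R_stud + 1/R_cav → R_core = 0.181 K/W
R_outer = 0.012/(0.112×7.53) = 0.01423 K/W
R_total = 0.2059 K/W
Q = ΔT/R_total = 37/0.2059

Q ≈ 180 W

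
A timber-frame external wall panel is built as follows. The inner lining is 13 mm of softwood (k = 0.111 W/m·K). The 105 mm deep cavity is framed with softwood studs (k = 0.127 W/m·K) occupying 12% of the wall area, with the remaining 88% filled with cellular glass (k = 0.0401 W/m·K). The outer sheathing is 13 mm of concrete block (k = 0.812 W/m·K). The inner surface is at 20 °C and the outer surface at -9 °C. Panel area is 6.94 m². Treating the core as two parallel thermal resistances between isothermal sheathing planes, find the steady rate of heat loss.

Sheathing layers in series; stud and cavity paths in parallel between them.
R_inner = 0.013/(0.111×6.94) = 0.01688 K/W
R_stud  = 0.105/(0.127×0.12×6.94) = 0.9928 K/W
R_cav   = 0.105/(0.0401×0.88×6.94) = 0.4287 K/W
1/R_core = 1/R_stud + 1/R_cav → R_core = 0.2994 K/W
R_outer = 0.013/(0.812×6.94) = 0.002307 K/W
R_total = 0.3186 K/W
Q = ΔT/R_total = 29/0.3186

Q ≈ 91 W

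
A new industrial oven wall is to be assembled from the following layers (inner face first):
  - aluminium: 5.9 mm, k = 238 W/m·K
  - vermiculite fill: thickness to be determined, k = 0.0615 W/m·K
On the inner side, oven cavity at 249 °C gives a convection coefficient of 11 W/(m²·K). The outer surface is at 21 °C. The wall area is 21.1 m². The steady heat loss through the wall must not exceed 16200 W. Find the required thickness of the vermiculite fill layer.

L ≈ 12.7 mm

Using the resistance-network approach (series):
R_inner film = 1/(h_i·A) = 1/(11×21.1) = 0.004308 K/W
R_aluminium = L/(kA) = 0.0059/(238×21.1) = 1.175×10^-6 K/W
Sum of the known resistances R_other = 0.00431 K/W
Required total resistance R_tot = ΔT/Q_allow = 228/16200 = 0.01407 K/W
R_vermiculite fill = R_tot − R_other = 0.009764 K/W
L = R·k·A = 0.009764×0.0615×21.1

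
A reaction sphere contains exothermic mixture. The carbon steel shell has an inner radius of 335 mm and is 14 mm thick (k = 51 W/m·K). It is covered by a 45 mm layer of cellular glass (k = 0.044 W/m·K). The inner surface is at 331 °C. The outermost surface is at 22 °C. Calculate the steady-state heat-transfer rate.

Q ≈ 522 W

Radial (spherical) resistances in series:
R_carbon steel shell = (1/0.335 − 1/0.349)/(4π×51) = 1.868×10^-4 K/W
R_cellular glass = (1/0.349 − 1/0.394)/(4π×0.044) = 0.5919 K/W
R_total = 0.5921 K/W
Q = ΔT/R_total = 309/0.5921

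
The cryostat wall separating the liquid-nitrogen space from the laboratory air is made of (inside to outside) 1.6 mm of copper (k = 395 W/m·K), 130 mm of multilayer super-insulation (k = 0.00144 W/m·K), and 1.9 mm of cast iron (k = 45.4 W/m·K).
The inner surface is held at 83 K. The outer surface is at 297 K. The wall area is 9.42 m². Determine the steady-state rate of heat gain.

Q ≈ 22.3 W

Model the wall as resistances in series:
R_copper = L/(kA) = 0.0016/(395×9.42) = 4.3×10^-7 K/W
R_multilayer super-insulation = L/(kA) = 0.13/(0.00144×9.42) = 9.584 K/W
R_cast iron = L/(kA) = 0.0019/(45.4×9.42) = 4.443×10^-6 K/W
R_total = 9.584 K/W
Q = ΔT / R_total = 214 / 9.584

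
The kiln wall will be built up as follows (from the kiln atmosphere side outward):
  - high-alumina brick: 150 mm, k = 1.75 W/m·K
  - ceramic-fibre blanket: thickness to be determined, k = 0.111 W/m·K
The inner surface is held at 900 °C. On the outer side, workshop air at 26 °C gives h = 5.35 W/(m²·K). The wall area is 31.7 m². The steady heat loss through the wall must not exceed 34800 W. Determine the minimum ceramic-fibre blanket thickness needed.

Model the wall as resistances in series:
R_high-alumina brick = L/(kA) = 0.15/(1.75×31.7) = 0.002704 K/W
R_outer film = 1/(h_o·A) = 1/(5.35×31.7) = 0.005896 K/W
Sum of the known resistances R_other = 0.0086 K/W
Required total resistance R_tot = ΔT/Q_allow = 874/34800 = 0.02511 K/W
R_ceramic-fibre blanket = R_tot − R_other = 0.01651 K/W
L = R·k·A = 0.01651×0.111×31.7

L ≈ 58.1 mm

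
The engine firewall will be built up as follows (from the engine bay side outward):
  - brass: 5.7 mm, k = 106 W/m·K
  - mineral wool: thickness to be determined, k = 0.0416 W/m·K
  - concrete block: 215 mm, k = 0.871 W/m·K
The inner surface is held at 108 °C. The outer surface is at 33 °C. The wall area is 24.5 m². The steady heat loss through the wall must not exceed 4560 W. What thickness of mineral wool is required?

L ≈ 6.49 mm

Using the resistance-network approach (series):
R_brass = L/(kA) = 0.0057/(106×24.5) = 2.195×10^-6 K/W
R_concrete block = L/(kA) = 0.215/(0.871×24.5) = 0.01008 K/W
Sum of the known resistances R_other = 0.01008 K/W
Required total resistance R_tot = ΔT/Q_allow = 75/4560 = 0.01645 K/W
R_mineral wool = R_tot − R_other = 0.00637 K/W
L = R·k·A = 0.00637×0.0416×24.5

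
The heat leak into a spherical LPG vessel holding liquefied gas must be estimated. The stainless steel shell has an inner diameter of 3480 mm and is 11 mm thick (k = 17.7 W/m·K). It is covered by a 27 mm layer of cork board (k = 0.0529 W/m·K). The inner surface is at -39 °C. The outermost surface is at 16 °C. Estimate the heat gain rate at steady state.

Q ≈ 4210 W

Each spherical layer contributes R = (1/r_i − 1/r_o)/(4πk):
R_stainless steel shell = (1/1.74 − 1/1.751)/(4π×17.7) = 1.623×10^-5 K/W
R_cork board = (1/1.751 − 1/1.778)/(4π×0.0529) = 0.01305 K/W
R_total = 0.01306 K/W
Q = ΔT/R_total = 55/0.01306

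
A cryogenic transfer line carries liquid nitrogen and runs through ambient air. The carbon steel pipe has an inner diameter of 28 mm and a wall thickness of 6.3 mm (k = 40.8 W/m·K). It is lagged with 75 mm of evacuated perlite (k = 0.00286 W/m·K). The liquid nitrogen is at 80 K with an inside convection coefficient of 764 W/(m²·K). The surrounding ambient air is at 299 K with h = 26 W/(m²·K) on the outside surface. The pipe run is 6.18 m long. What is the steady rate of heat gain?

Q ≈ 15.7 W

Per-layer cylindrical resistances, series-summed:
R_inner film = 1/(h_i·2πr₁L) = 1/(764×2π×0.014×6.18) = 0.002408 K/W
R_carbon steel pipe wall = ln(20.3/14)/(2π×40.8×6.18) = 2.345×10^-4 K/W
R_evacuated perlite = ln(95.3/20.3)/(2π×0.00286×6.18) = 13.92 K/W
R_outer film = 1/(h_o·2πr_oL) = 1/(26×2π×0.0953×6.18) = 0.01039 K/W
R_total = 13.94 K/W
Q = ΔT/R_total = 219/13.94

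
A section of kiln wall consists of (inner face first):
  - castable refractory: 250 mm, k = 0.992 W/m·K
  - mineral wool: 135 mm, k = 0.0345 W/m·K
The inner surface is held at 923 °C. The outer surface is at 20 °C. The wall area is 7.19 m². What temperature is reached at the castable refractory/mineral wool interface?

Series thermal resistances:
R_castable refractory = L/(kA) = 0.25/(0.992×7.19) = 0.03505 K/W
R_mineral wool = L/(kA) = 0.135/(0.0345×7.19) = 0.5442 K/W
R_total = 0.5793 K/W;  Q = ΔT/R_total = 903/0.5793 = 1559 W
T_interface = T_inner − Q·ΣR(inner→interface) = 923 − 1560×0.03505

T ≈ 868 °C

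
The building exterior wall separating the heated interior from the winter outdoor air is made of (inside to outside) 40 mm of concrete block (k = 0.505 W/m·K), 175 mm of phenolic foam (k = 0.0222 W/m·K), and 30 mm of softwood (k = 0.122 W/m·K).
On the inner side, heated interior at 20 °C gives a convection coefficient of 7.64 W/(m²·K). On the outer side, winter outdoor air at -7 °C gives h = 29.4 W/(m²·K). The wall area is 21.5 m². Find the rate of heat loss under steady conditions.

Q ≈ 69.3 W

Using the resistance-network approach (series):
R_inner film = 1/(h_i·A) = 1/(7.64×21.5) = 0.006088 K/W
R_concrete block = L/(kA) = 0.04/(0.505×21.5) = 0.003684 K/W
R_phenolic foam = L/(kA) = 0.175/(0.0222×21.5) = 0.3666 K/W
R_softwood = L/(kA) = 0.03/(0.122×21.5) = 0.01144 K/W
R_outer film = 1/(h_o·A) = 1/(29.4×21.5) = 0.001582 K/W
R_total = 0.3894 K/W
Q = ΔT / R_total = 27 / 0.3894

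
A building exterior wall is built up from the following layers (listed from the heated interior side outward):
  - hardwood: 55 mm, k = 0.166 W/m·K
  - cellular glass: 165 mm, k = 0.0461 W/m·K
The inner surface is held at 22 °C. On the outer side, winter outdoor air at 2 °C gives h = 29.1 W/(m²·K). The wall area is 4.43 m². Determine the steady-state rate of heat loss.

Using the resistance-network approach (series):
R_hardwood = L/(kA) = 0.055/(0.166×4.43) = 0.07479 K/W
R_cellular glass = L/(kA) = 0.165/(0.0461×4.43) = 0.8079 K/W
R_outer film = 1/(h_o·A) = 1/(29.1×4.43) = 0.007757 K/W
R_total = 0.8905 K/W
Q = ΔT / R_total = 20 / 0.8905

Q ≈ 22.5 W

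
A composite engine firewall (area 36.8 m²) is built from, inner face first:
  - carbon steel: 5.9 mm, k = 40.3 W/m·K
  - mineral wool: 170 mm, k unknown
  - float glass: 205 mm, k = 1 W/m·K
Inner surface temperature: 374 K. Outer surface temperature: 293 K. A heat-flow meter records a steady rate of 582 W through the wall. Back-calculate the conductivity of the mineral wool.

k ≈ 0.0346 W/(m·K)

Using the resistance-network approach (series):
R_carbon steel = L/(kA) = 0.0059/(40.3×36.8) = 3.978×10^-6 K/W
R_float glass = L/(kA) = 0.205/(1×36.8) = 0.005571 K/W
Sum of known resistances R_other = 0.005575 K/W
Total R = ΔT/Q = 81/582 = 0.1392 K/W
R_mineral wool = R_total − R_other = 0.1336 K/W
k = L/(R·A) = 0.17/(0.1336×36.8)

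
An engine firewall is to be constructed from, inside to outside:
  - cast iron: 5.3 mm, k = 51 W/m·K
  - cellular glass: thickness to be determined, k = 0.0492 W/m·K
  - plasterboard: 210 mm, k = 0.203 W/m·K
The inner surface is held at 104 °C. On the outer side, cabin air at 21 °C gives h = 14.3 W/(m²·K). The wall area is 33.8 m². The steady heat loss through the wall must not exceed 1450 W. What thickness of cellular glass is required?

Thermal resistances in series:
R_cast iron = L/(kA) = 0.0053/(51×33.8) = 3.075×10^-6 K/W
R_plasterboard = L/(kA) = 0.21/(0.203×33.8) = 0.03061 K/W
R_outer film = 1/(h_o·A) = 1/(14.3×33.8) = 0.002069 K/W
Sum of the known resistances R_other = 0.03268 K/W
Required total resistance R_tot = ΔT/Q_allow = 83/1450 = 0.05724 K/W
R_cellular glass = R_tot − R_other = 0.02456 K/W
L = R·k·A = 0.02456×0.0492×33.8

L ≈ 40.8 mm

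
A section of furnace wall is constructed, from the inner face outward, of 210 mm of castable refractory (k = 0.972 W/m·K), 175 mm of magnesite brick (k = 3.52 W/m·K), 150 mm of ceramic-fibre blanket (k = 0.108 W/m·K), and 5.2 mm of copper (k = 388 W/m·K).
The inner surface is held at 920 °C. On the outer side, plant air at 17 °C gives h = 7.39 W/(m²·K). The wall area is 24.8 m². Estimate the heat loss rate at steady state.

Q ≈ 12500 W

Using the resistance-network approach (series):
R_castable refractory = L/(kA) = 0.21/(0.972×24.8) = 0.008712 K/W
R_magnesite brick = L/(kA) = 0.175/(3.52×24.8) = 0.002005 K/W
R_ceramic-fibre blanket = L/(kA) = 0.15/(0.108×24.8) = 0.056 K/W
R_copper = L/(kA) = 0.0052/(388×24.8) = 5.404×10^-7 K/W
R_outer film = 1/(h_o·A) = 1/(7.39×24.8) = 0.005456 K/W
R_total = 0.07218 K/W
Q = ΔT / R_total = 903 / 0.07218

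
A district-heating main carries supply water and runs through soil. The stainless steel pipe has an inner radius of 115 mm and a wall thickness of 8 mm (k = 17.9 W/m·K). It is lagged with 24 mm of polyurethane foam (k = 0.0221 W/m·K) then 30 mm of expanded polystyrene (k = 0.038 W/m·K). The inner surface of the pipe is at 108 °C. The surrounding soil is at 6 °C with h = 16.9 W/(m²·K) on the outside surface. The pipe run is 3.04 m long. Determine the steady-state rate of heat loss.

Treating each annulus and film as a series resistance:
R_stainless steel pipe wall = ln(123/115)/(2π×17.9×3.04) = 1.967×10^-4 K/W
R_polyurethane foam = ln(147/123)/(2π×0.0221×3.04) = 0.4223 K/W
R_expanded polystyrene = ln(177/147)/(2π×0.038×3.04) = 0.2559 K/W
R_outer film = 1/(h_o·2πr_oL) = 1/(16.9×2π×0.177×3.04) = 0.0175 K/W
R_total = 0.6958 K/W
Q = ΔT/R_total = 102/0.6958

Q ≈ 147 W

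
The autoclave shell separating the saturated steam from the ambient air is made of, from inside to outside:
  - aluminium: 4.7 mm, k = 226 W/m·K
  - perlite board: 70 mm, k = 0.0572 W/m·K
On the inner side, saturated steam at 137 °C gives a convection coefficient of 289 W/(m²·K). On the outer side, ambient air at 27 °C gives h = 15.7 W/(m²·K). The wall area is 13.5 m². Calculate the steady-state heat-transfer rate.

Q ≈ 1150 W

Thermal resistances in series:
R_inner film = 1/(h_i·A) = 1/(289×13.5) = 2.563×10^-4 K/W
R_aluminium = L/(kA) = 0.0047/(226×13.5) = 1.54×10^-6 K/W
R_perlite board = L/(kA) = 0.07/(0.0572×13.5) = 0.09065 K/W
R_outer film = 1/(h_o·A) = 1/(15.7×13.5) = 0.004718 K/W
R_total = 0.09563 K/W
Q = ΔT / R_total = 110 / 0.09563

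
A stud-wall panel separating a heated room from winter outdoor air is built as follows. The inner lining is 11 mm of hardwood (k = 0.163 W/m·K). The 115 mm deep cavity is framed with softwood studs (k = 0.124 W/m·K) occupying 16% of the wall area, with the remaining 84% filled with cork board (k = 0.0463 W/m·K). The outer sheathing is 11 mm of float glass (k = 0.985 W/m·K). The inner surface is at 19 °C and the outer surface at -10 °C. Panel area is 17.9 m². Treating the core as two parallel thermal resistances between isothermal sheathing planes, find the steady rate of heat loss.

Sheathing layers in series; stud and cavity paths in parallel between them.
R_inner = 0.011/(0.163×17.9) = 0.00377 K/W
R_stud  = 0.115/(0.124×0.16×17.9) = 0.3238 K/W
R_cav   = 0.115/(0.0463×0.84×17.9) = 0.1652 K/W
1/R_core = 1/R_stud + 1/R_cav → R_core = 0.1094 K/W
R_outer = 0.011/(0.985×17.9) = 6.239×10^-4 K/W
R_total = 0.1138 K/W
Q = ΔT/R_total = 29/0.1138

Q ≈ 255 W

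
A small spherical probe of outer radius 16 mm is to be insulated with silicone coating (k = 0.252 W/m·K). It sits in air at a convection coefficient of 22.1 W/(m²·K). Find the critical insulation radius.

r_cr ≈ 22.8 mm

For a sphere r_cr = 2k/h = 2×0.252/22.1
r_cr = 22.8 mm; since the bare radius (16 mm) is below r_cr, adding a thin layer of insulation will *increase* heat loss.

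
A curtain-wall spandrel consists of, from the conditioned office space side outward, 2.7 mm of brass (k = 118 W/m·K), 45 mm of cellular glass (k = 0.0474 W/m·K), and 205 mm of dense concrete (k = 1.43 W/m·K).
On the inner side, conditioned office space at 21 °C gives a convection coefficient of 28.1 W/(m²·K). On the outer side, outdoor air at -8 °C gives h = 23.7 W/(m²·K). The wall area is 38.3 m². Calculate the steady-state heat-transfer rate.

Model the wall as resistances in series:
R_inner film = 1/(h_i·A) = 1/(28.1×38.3) = 9.292×10^-4 K/W
R_brass = L/(kA) = 0.0027/(118×38.3) = 5.974×10^-7 K/W
R_cellular glass = L/(kA) = 0.045/(0.0474×38.3) = 0.02479 K/W
R_dense concrete = L/(kA) = 0.205/(1.43×38.3) = 0.003743 K/W
R_outer film = 1/(h_o·A) = 1/(23.7×38.3) = 0.001102 K/W
R_total = 0.03056 K/W
Q = ΔT / R_total = 29 / 0.03056

Q ≈ 949 W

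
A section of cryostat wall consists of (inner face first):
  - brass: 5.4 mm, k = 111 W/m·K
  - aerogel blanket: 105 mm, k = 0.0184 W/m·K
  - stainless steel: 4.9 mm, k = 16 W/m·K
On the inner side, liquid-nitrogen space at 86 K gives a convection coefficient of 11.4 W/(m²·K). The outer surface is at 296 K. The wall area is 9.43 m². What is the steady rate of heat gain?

Q ≈ 342 W

Thermal resistances in series:
R_inner film = 1/(h_i·A) = 1/(11.4×9.43) = 0.009302 K/W
R_brass = L/(kA) = 0.0054/(111×9.43) = 5.159×10^-6 K/W
R_aerogel blanket = L/(kA) = 0.105/(0.0184×9.43) = 0.6051 K/W
R_stainless steel = L/(kA) = 0.0049/(16×9.43) = 3.248×10^-5 K/W
R_total = 0.6145 K/W
Q = ΔT / R_total = 210 / 0.6145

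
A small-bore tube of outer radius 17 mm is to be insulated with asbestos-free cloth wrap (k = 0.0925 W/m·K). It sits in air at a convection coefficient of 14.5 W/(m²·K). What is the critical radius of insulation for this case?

For a cylinder r_cr = k/h = 0.0925/14.5
r_cr = 6.38 mm; since the bare radius (17 mm) is above r_cr, any added insulation will reduce heat loss.

r_cr ≈ 6.38 mm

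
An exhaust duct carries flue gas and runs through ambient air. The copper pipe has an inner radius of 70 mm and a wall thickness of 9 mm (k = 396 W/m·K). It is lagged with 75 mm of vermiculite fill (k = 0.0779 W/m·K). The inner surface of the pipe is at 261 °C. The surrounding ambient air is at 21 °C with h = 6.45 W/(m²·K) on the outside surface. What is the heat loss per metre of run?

q′ ≈ 157 W/m

Radial resistances (cylindrical: R_cond = ln(r_o/r_i)/(2πkL), R_conv = 1/(h·2πrL)):
R_copper pipe wall = ln(79/70)/(2π×396×1) = 4.861×10^-5 K/W
R_vermiculite fill = ln(154/79)/(2π×0.0779×1) = 1.364 K/W
R_outer film = 1/(h_o·2πr_oL) = 1/(6.45×2π×0.154×1) = 0.1602 K/W
R_total = 1.524 K/W
Q = ΔT/R_total = 240/1.524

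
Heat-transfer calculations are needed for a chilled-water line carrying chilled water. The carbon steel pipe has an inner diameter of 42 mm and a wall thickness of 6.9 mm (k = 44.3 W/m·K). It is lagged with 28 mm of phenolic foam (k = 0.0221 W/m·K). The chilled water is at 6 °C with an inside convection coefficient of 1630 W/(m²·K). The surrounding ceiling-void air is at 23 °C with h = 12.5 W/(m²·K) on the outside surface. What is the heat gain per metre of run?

q′ ≈ 3.25 W/m

Treating each annulus and film as a series resistance:
R_inner film = 1/(h_i·2πr₁L) = 1/(1630×2π×0.021×1) = 0.00465 K/W
R_carbon steel pipe wall = ln(27.9/21)/(2π×44.3×1) = 0.001021 K/W
R_phenolic foam = ln(55.9/27.9)/(2π×0.0221×1) = 5.005 K/W
R_outer film = 1/(h_o·2πr_oL) = 1/(12.5×2π×0.0559×1) = 0.2278 K/W
R_total = 5.238 K/W
Q = ΔT/R_total = 17/5.238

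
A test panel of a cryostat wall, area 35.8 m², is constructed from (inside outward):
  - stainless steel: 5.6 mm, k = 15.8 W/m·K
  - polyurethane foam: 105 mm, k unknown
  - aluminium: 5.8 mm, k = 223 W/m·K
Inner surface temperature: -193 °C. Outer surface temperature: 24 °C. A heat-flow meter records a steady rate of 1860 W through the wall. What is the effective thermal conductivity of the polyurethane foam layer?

k ≈ 0.0251 W/(m·K)

Using the resistance-network approach (series):
R_stainless steel = L/(kA) = 0.0056/(15.8×35.8) = 9.9×10^-6 K/W
R_aluminium = L/(kA) = 0.0058/(223×35.8) = 7.265×10^-7 K/W
Sum of known resistances R_other = 1.063×10^-5 K/W
Total R = ΔT/Q = 217/1860 = 0.1167 K/W
R_polyurethane foam = R_total − R_other = 0.1167 K/W
k = L/(R·A) = 0.105/(0.1167×35.8)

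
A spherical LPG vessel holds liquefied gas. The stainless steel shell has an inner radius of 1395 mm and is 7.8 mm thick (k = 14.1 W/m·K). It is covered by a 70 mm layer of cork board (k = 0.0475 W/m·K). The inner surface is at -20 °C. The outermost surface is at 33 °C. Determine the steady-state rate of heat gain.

Spherical conduction: R = (1/r_in − 1/r_out)/(4πk) per layer; series-sum.
R_stainless steel shell = (1/1.395 − 1/1.4028)/(4π×14.1) = 2.25×10^-5 K/W
R_cork board = (1/1.4028 − 1/1.4728)/(4π×0.0475) = 0.05676 K/W
R_total = 0.05678 K/W
Q = ΔT/R_total = 53/0.05678

Q ≈ 933 W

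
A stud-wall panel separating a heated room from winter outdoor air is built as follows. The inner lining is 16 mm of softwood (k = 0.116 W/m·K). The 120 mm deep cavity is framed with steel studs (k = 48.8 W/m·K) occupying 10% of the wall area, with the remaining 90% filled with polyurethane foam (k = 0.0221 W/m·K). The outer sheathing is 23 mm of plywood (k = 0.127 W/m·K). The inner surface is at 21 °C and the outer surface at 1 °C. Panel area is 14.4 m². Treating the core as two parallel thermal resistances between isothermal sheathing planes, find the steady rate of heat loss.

Sheathing layers in series; stud and cavity paths in parallel between them.
R_inner = 0.016/(0.116×14.4) = 0.009579 K/W
R_stud  = 0.12/(48.8×0.1×14.4) = 0.001708 K/W
R_cav   = 0.12/(0.0221×0.9×14.4) = 0.419 K/W
1/R_core = 1/R_stud + 1/R_cav → R_core = 0.001701 K/W
R_outer = 0.023/(0.127×14.4) = 0.01258 K/W
R_total = 0.02386 K/W
Q = ΔT/R_total = 20/0.02386

Q ≈ 838 W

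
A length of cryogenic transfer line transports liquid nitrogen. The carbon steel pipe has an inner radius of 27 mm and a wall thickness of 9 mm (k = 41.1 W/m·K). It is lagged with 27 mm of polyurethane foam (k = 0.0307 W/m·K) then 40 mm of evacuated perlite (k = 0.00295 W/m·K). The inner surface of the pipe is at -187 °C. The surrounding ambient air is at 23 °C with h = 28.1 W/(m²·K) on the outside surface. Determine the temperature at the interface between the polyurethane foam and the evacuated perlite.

T ≈ -166 °C

Radial resistances (cylindrical: R_cond = ln(r_o/r_i)/(2πkL), R_conv = 1/(h·2πrL)):
R_carbon steel pipe wall = ln(36/27)/(2π×41.1×1) = 0.001114 K/W
R_polyurethane foam = ln(63/36)/(2π×0.0307×1) = 2.901 K/W
R_evacuated perlite = ln(103/63)/(2π×0.00295×1) = 26.52 K/W
R_outer film = 1/(h_o·2πr_oL) = 1/(28.1×2π×0.103×1) = 0.05499 K/W
R_total = 29.48 K/W
Q = ΔT/R_total = 210/29.48
Q = 7.12 W/m
T_interface = T_inner + Q·ΣR(inner→interface) = -187 + 7.12×2.902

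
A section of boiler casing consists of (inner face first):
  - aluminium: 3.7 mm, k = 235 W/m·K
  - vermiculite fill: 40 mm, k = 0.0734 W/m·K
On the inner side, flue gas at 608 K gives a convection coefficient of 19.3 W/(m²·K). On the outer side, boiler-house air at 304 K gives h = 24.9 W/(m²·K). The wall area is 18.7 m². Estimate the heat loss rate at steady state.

Using the resistance-network approach (series):
R_inner film = 1/(h_i·A) = 1/(19.3×18.7) = 0.002771 K/W
R_aluminium = L/(kA) = 0.0037/(235×18.7) = 8.42×10^-7 K/W
R_vermiculite fill = L/(kA) = 0.04/(0.0734×18.7) = 0.02914 K/W
R_outer film = 1/(h_o·A) = 1/(24.9×18.7) = 0.002148 K/W
R_total = 0.03406 K/W
Q = ΔT / R_total = 304 / 0.03406

Q ≈ 8930 W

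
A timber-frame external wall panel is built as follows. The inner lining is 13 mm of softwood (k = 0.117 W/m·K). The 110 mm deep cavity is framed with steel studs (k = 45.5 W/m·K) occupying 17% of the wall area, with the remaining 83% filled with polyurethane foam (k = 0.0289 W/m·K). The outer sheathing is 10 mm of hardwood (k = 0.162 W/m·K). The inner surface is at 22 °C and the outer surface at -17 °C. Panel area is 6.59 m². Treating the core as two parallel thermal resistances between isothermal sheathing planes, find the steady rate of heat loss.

Q ≈ 1370 W

Sheathing layers in series; stud and cavity paths in parallel between them.
R_inner = 0.013/(0.117×6.59) = 0.01686 K/W
R_stud  = 0.11/(45.5×0.17×6.59) = 0.002158 K/W
R_cav   = 0.11/(0.0289×0.83×6.59) = 0.6959 K/W
1/R_core = 1/R_stud + 1/R_cav → R_core = 0.002151 K/W
R_outer = 0.01/(0.162×6.59) = 0.009367 K/W
R_total = 0.02838 K/W
Q = ΔT/R_total = 39/0.02838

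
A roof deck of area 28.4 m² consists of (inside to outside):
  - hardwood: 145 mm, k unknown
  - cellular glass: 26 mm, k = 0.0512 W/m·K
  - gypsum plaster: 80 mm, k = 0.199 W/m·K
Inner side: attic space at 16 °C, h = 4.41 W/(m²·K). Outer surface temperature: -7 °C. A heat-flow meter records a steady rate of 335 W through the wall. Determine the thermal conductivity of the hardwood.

Using the resistance-network approach (series):
R_inner film = 1/(h_i·A) = 1/(4.41×28.4) = 0.007984 K/W
R_cellular glass = L/(kA) = 0.026/(0.0512×28.4) = 0.01788 K/W
R_gypsum plaster = L/(kA) = 0.08/(0.199×28.4) = 0.01416 K/W
Sum of known resistances R_other = 0.04002 K/W
Total R = ΔT/Q = 23/335 = 0.06866 K/W
R_hardwood = R_total − R_other = 0.02864 K/W
k = L/(R·A) = 0.145/(0.02864×28.4)

k ≈ 0.178 W/(m·K)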